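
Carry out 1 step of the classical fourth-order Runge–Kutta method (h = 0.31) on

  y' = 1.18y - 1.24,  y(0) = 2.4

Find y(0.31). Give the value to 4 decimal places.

RK4: k1 = f(s_n, y_n); k2 = f(s_n + h/2, y_n + (h/2)·k1); k3 = f(s_n + h/2, y_n + (h/2)·k2); k4 = f(s_n + h, y_n + h·k3); y_{n+1} = y_n + (h/6)·(k1 + 2k2 + 2k3 + k4).
s=0.000000, y=2.400000:
  k1 = f(0.000000, 2.400000) = 1.592000
  k2 = f(0.155000, 2.646760) = 1.883177
  k3 = f(0.155000, 2.691892) = 1.936433
  k4 = f(0.310000, 3.000294) = 2.300347
  y ← 2.400000 + (0.31/6)·(k1 + 2k2 + 2k3 + k4) = 2.995798
y(0.31) ≈ 2.9958

2.9958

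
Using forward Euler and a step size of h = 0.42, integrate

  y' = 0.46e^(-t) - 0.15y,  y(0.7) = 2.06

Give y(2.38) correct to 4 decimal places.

Euler: y_{n+1} = y_n + h·f(t_n, y_n).
t=0.700000, y=2.060000: f=-0.080571 → y ← 2.060000 + 0.42·(-0.080571) = 2.026160
t=1.120000, y=2.026160: f=-0.153835 → y ← 2.026160 + 0.42·(-0.153835) = 1.961549
t=1.540000, y=1.961549: f=-0.195617 → y ← 1.961549 + 0.42·(-0.195617) = 1.879390
t=1.960000, y=1.879390: f=-0.217114 → y ← 1.879390 + 0.42·(-0.217114) = 1.788203
y(2.38) ≈ 1.7882

1.7882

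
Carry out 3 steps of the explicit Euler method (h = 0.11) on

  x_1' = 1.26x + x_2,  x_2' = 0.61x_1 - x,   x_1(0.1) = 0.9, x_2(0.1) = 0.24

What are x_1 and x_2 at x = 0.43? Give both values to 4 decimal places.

Euler on (x_1,x_2): x_1_{n+1} = x_1_n + h·x_1', x_2_{n+1} = x_2_n + h·x_2'.
0.100000: (0.900000, 0.240000); f=(0.366000, 0.449000) → (0.940260, 0.289390)
0.210000: (0.940260, 0.289390); f=(0.553990, 0.363559) → (1.001199, 0.329381)
0.320000: (1.001199, 0.329381); f=(0.732581, 0.290731) → (1.081783, 0.361362)
(x_1(0.43), x_2(0.43)) ≈ (1.0818, 0.3614)

1.0818, 0.3614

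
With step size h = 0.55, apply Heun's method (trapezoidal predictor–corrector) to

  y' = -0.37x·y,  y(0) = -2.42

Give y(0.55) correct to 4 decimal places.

-2.2846

Heun: k1 = f(x_n, y_n); k2 = f(x_n + h, y_n + h·k1); y_{n+1} = y_n + (h/2)·(k1 + k2).
x=0.000000, y=-2.420000:
  k1 = f(0.000000, -2.420000) = 0.000000
  k2 = f(0.550000, -2.420000) = 0.492470
  y ← -2.420000 + (0.55/2)·(0.000000 + 0.492470) = -2.284571
y(0.55) ≈ -2.2846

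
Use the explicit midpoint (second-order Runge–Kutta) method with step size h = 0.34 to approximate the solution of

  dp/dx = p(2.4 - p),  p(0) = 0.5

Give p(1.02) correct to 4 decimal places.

1.8087

Midpoint: k1 = f(x_n, p_n); k2 = f(x_n + h/2, p_n + (h/2)·k1); p_{n+1} = p_n + h·k2.
x=0.000000, p=0.500000:
  k1 = f(0.000000, 0.500000) = 0.950000
  k2 = f(0.170000, 0.661500) = 1.150018
  p ← 0.500000 + 0.34·1.150018 = 0.891006
x=0.340000, p=0.891006:
  k1 = f(0.340000, 0.891006) = 1.344523
  k2 = f(0.510000, 1.119575) = 1.433532
  p ← 0.891006 + 0.34·1.433532 = 1.378407
x=0.680000, p=1.378407:
  k1 = f(0.680000, 1.378407) = 1.408171
  k2 = f(0.850000, 1.617796) = 1.265447
  p ← 1.378407 + 0.34·1.265447 = 1.808659
p(1.02) ≈ 1.8087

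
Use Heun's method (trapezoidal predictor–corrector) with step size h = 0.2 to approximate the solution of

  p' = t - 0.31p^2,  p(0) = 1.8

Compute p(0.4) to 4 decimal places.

1.5459

Heun: k1 = f(t_n, p_n); k2 = f(t_n + h, p_n + h·k1); p_{n+1} = p_n + (h/2)·(k1 + k2).
t=0.000000, p=1.800000:
  k1 = f(0.000000, 1.800000) = -1.004400
  k2 = f(0.200000, 1.599120) = -0.592727
  p ← 1.800000 + (0.2/2)·(-1.004400 + (-0.592727)) = 1.640287
t=0.200000, p=1.640287:
  k1 = f(0.200000, 1.640287) = -0.634068
  k2 = f(0.400000, 1.513474) = -0.310087
  p ← 1.640287 + (0.2/2)·(-0.634068 + (-0.310087)) = 1.545872
p(0.4) ≈ 1.5459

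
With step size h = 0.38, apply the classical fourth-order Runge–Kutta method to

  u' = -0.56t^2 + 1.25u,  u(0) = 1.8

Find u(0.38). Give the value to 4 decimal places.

RK4: k1 = f(t_n, u_n); k2 = f(t_n + h/2, u_n + (h/2)·k1); k3 = f(t_n + h/2, u_n + (h/2)·k2); k4 = f(t_n + h, u_n + h·k3); u_{n+1} = u_n + (h/6)·(k1 + 2k2 + 2k3 + k4).
t=0.000000, u=1.800000:
  k1 = f(0.000000, 1.800000) = 2.250000
  k2 = f(0.190000, 2.227500) = 2.764159
  k3 = f(0.190000, 2.325190) = 2.886272
  k4 = f(0.380000, 2.896783) = 3.540115
  u ← 1.800000 + (0.38/6)·(k1 + 2k2 + 2k3 + k4) = 2.882429
u(0.38) ≈ 2.8824

2.8824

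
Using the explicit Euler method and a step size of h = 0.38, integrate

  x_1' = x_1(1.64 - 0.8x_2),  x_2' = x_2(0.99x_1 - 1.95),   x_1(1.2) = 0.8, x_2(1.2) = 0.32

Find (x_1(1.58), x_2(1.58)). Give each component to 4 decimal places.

1.2207, 0.1792

Euler on (x_1,x_2): x_1_{n+1} = x_1_n + h·x_1', x_2_{n+1} = x_2_n + h·x_2'.
1.200000: (0.800000, 0.320000); f=(1.107200, -0.370560) → (1.220736, 0.179187)
(x_1(1.58), x_2(1.58)) ≈ (1.2207, 0.1792)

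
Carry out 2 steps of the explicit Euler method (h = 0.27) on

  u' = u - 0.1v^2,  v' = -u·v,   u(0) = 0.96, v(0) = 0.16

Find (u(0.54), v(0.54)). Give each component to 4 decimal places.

1.5471, 0.0795

Euler on (u,v): u_{n+1} = u_n + h·u', v_{n+1} = v_n + h·v'.
0.000000: (0.960000, 0.160000); f=(0.957440, -0.153600) → (1.218509, 0.118528)
0.270000: (1.218509, 0.118528); f=(1.217104, -0.144427) → (1.547127, 0.079533)
(u(0.54), v(0.54)) ≈ (1.5471, 0.0795)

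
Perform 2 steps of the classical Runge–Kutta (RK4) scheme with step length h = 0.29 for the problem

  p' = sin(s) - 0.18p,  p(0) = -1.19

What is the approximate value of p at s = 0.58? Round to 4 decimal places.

RK4: k1 = f(s_n, p_n); k2 = f(s_n + h/2, p_n + (h/2)·k1); k3 = f(s_n + h/2, p_n + (h/2)·k2); k4 = f(s_n + h, p_n + h·k3); p_{n+1} = p_n + (h/6)·(k1 + 2k2 + 2k3 + k4).
s=0.000000, p=-1.190000:
  k1 = f(0.000000, -1.190000) = 0.214200
  k2 = f(0.145000, -1.158941) = 0.353102
  k3 = f(0.145000, -1.138800) = 0.349476
  k4 = f(0.290000, -1.088652) = 0.481910
  p ← -1.190000 + (0.29/6)·(k1 + 2k2 + 2k3 + k4) = -1.088439
s=0.290000, p=-1.088439:
  k1 = f(0.290000, -1.088439) = 0.481871
  k2 = f(0.435000, -1.018567) = 0.604753
  k3 = f(0.435000, -1.000750) = 0.601545
  k4 = f(0.580000, -0.913991) = 0.712542
  p ← -1.088439 + (0.29/6)·(k1 + 2k2 + 2k3 + k4) = -0.914100
p(0.58) ≈ -0.9141

-0.9141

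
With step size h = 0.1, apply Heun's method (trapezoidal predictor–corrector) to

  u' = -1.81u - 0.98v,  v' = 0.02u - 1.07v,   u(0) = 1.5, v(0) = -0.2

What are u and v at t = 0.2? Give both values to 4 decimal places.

Heun on (u,v): k1 = f(t_n, state_n); k2 = f(t_n + h, state_n + h·k1); state_{n+1} = state_n + (h/2)·(k1 + k2).
0.000000: (1.500000, -0.200000)
  k1 = (-2.519000, 0.244000)
  predictor → (1.248100, -0.175600)
  k2 = (-2.086973, 0.212854)
  → (1.269701, -0.177157)
0.100000: (1.269701, -0.177157)
  k1 = (-2.124545, 0.214952)
  predictor → (1.057247, -0.155662)
  k2 = (-1.761068, 0.187703)
  → (1.075421, -0.157025)
(u(0.2), v(0.2)) ≈ (1.0754, -0.1570)

1.0754, -0.1570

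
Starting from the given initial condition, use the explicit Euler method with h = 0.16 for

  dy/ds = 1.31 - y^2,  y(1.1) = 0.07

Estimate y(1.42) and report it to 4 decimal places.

Euler: y_{n+1} = y_n + h·f(s_n, y_n).
s=1.100000, y=0.070000: f=1.305100 → y ← 0.070000 + 0.16·1.305100 = 0.278816
s=1.260000, y=0.278816: f=1.232262 → y ← 0.278816 + 0.16·1.232262 = 0.475978
y(1.42) ≈ 0.4760

0.4760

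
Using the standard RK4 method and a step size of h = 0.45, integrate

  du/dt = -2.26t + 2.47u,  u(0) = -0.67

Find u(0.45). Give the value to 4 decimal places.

-2.3617

RK4: k1 = f(t_n, u_n); k2 = f(t_n + h/2, u_n + (h/2)·k1); k3 = f(t_n + h/2, u_n + (h/2)·k2); k4 = f(t_n + h, u_n + h·k3); u_{n+1} = u_n + (h/6)·(k1 + 2k2 + 2k3 + k4).
t=0.000000, u=-0.670000:
  k1 = f(0.000000, -0.670000) = -1.654900
  k2 = f(0.225000, -1.042353) = -3.083111
  k3 = f(0.225000, -1.363700) = -3.876839
  k4 = f(0.450000, -2.414577) = -6.981006
  u ← -0.670000 + (0.45/6)·(k1 + 2k2 + 2k3 + k4) = -2.361685
u(0.45) ≈ -2.3617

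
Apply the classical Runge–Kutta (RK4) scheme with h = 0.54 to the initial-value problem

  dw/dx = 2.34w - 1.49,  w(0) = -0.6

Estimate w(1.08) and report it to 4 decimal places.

RK4: k1 = f(x_n, w_n); k2 = f(x_n + h/2, w_n + (h/2)·k1); k3 = f(x_n + h/2, w_n + (h/2)·k2); k4 = f(x_n + h, w_n + h·k3); w_{n+1} = w_n + (h/6)·(k1 + 2k2 + 2k3 + k4).
x=0.000000, w=-0.600000:
  k1 = f(0.000000, -0.600000) = -2.894000
  k2 = f(0.270000, -1.381380) = -4.722429
  k3 = f(0.270000, -1.875056) = -5.877631
  k4 = f(0.540000, -3.773921) = -10.320974
  w ← -0.600000 + (0.54/6)·(k1 + 2k2 + 2k3 + k4) = -3.697358
x=0.540000, w=-3.697358:
  k1 = f(0.540000, -3.697358) = -10.141819
  k2 = f(0.810000, -6.435650) = -16.549420
  k3 = f(0.810000, -8.165702) = -20.597742
  k4 = f(1.080000, -14.820139) = -36.169126
  w ← -3.697358 + (0.54/6)·(k1 + 2k2 + 2k3 + k4) = -14.551833
w(1.08) ≈ -14.5518

-14.5518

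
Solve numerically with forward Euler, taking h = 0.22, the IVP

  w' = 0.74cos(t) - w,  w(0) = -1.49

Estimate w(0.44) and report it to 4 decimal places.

-0.6207

Euler: w_{n+1} = w_n + h·f(t_n, w_n).
t=0.000000, w=-1.490000: f=2.230000 → w ← -1.490000 + 0.22·2.230000 = -0.999400
t=0.220000, w=-0.999400: f=1.721564 → w ← -0.999400 + 0.22·1.721564 = -0.620656
w(0.44) ≈ -0.6207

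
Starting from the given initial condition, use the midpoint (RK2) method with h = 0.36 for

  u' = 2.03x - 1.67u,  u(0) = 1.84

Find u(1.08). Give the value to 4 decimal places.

Midpoint: k1 = f(x_n, u_n); k2 = f(x_n + h/2, u_n + (h/2)·k1); u_{n+1} = u_n + h·k2.
x=0.000000, u=1.840000:
  k1 = f(0.000000, 1.840000) = -3.072800
  k2 = f(0.180000, 1.286896) = -1.783716
  u ← 1.840000 + 0.36·(-1.783716) = 1.197862
x=0.360000, u=1.197862:
  k1 = f(0.360000, 1.197862) = -1.269630
  k2 = f(0.540000, 0.969329) = -0.522579
  u ← 1.197862 + 0.36·(-0.522579) = 1.009734
x=0.720000, u=1.009734:
  k1 = f(0.720000, 1.009734) = -0.224655
  k2 = f(0.900000, 0.969296) = 0.208276
  u ← 1.009734 + 0.36·0.208276 = 1.084713
u(1.08) ≈ 1.0847

1.0847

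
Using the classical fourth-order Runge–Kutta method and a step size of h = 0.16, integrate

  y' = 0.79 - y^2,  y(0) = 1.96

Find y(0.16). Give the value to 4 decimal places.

RK4: k1 = f(x_n, y_n); k2 = f(x_n + h/2, y_n + (h/2)·k1); k3 = f(x_n + h/2, y_n + (h/2)·k2); k4 = f(x_n + h, y_n + h·k3); y_{n+1} = y_n + (h/6)·(k1 + 2k2 + 2k3 + k4).
x=0.000000, y=1.960000:
  k1 = f(0.000000, 1.960000) = -3.051600
  k2 = f(0.080000, 1.715872) = -2.154217
  k3 = f(0.080000, 1.787663) = -2.405738
  k4 = f(0.160000, 1.575082) = -1.690883
  y ← 1.960000 + (0.16/6)·(k1 + 2k2 + 2k3 + k4) = 1.590336
y(0.16) ≈ 1.5903

1.5903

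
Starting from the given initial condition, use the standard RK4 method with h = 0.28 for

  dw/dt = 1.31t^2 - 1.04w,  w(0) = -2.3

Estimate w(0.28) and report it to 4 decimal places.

-1.7100

RK4: k1 = f(t_n, w_n); k2 = f(t_n + h/2, w_n + (h/2)·k1); k3 = f(t_n + h/2, w_n + (h/2)·k2); k4 = f(t_n + h, w_n + h·k3); w_{n+1} = w_n + (h/6)·(k1 + 2k2 + 2k3 + k4).
t=0.000000, w=-2.300000:
  k1 = f(0.000000, -2.300000) = 2.392000
  k2 = f(0.140000, -1.965120) = 2.069401
  k3 = f(0.140000, -2.010284) = 2.116371
  k4 = f(0.280000, -1.707416) = 1.878417
  w ← -2.300000 + (0.28/6)·(k1 + 2k2 + 2k3 + k4) = -1.710042
w(0.28) ≈ -1.7100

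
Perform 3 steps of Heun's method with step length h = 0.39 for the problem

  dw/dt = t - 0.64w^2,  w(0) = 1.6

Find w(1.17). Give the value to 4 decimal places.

Heun: k1 = f(t_n, w_n); k2 = f(t_n + h, w_n + h·k1); w_{n+1} = w_n + (h/2)·(k1 + k2).
t=0.000000, w=1.600000:
  k1 = f(0.000000, 1.600000) = -1.638400
  k2 = f(0.390000, 0.961024) = -0.201083
  w ← 1.600000 + (0.39/2)·(-1.638400 + (-0.201083)) = 1.241301
t=0.390000, w=1.241301:
  k1 = f(0.390000, 1.241301) = -0.596130
  k2 = f(0.780000, 1.008810) = 0.128673
  w ← 1.241301 + (0.39/2)·(-0.596130 + 0.128673) = 1.150147
t=0.780000, w=1.150147:
  k1 = f(0.780000, 1.150147) = -0.066616
  k2 = f(1.170000, 1.124167) = 0.361200
  w ← 1.150147 + (0.39/2)·(-0.066616 + 0.361200) = 1.207591
w(1.17) ≈ 1.2076

1.2076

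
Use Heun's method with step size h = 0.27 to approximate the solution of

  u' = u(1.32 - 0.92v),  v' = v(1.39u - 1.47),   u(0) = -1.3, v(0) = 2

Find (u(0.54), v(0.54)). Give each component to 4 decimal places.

-1.7003, 0.5121

Heun on (u,v): k1 = f(x_n, state_n); k2 = f(x_n + h, state_n + h·k1); state_{n+1} = state_n + (h/2)·(k1 + k2).
0.000000: (-1.300000, 2.000000)
  k1 = (0.676000, -6.554000)
  predictor → (-1.117480, 0.230420)
  k2 = (-1.238183, -0.696628)
  → (-1.375895, 1.021165)
0.270000: (-1.375895, 1.021165)
  k1 = (-0.523566, -3.454085)
  predictor → (-1.517258, 0.088562)
  k2 = (-1.879158, -0.316963)
  → (-1.700263, 0.512074)
(u(0.54), v(0.54)) ≈ (-1.7003, 0.5121)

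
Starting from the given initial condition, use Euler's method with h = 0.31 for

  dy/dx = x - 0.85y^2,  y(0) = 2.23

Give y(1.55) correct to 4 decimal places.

Euler: y_{n+1} = y_n + h·f(x_n, y_n).
x=0.000000, y=2.230000: f=-4.226965 → y ← 2.230000 + 0.31·(-4.226965) = 0.919641
x=0.310000, y=0.919641: f=-0.408878 → y ← 0.919641 + 0.31·(-0.408878) = 0.792889
x=0.620000, y=0.792889: f=0.085629 → y ← 0.792889 + 0.31·0.085629 = 0.819433
x=0.930000, y=0.819433: f=0.359250 → y ← 0.819433 + 0.31·0.359250 = 0.930801
x=1.240000, y=0.930801: f=0.503568 → y ← 0.930801 + 0.31·0.503568 = 1.086907
y(1.55) ≈ 1.0869

1.0869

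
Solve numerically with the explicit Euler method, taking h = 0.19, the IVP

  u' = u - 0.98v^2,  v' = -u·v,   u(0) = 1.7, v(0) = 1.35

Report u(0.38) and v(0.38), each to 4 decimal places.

Euler on (u,v): u_{n+1} = u_n + h·u', v_{n+1} = v_n + h·v'.
0.000000: (1.700000, 1.350000); f=(-0.086050, -2.295000) → (1.683650, 0.913950)
0.190000: (1.683650, 0.913950); f=(0.865052, -1.538772) → (1.848010, 0.621583)
(u(0.38), v(0.38)) ≈ (1.8480, 0.6216)

1.8480, 0.6216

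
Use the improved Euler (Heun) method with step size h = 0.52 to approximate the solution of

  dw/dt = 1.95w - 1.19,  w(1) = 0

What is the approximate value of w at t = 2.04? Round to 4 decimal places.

Heun: k1 = f(t_n, w_n); k2 = f(t_n + h, w_n + h·k1); w_{n+1} = w_n + (h/2)·(k1 + k2).
t=1.000000, w=0.000000:
  k1 = f(1.000000, 0.000000) = -1.190000
  k2 = f(1.520000, -0.618800) = -2.396660
  w ← 0.000000 + (0.52/2)·(-1.190000 + (-2.396660)) = -0.932532
t=1.520000, w=-0.932532:
  k1 = f(1.520000, -0.932532) = -3.008437
  k2 = f(2.040000, -2.496919) = -6.058991
  w ← -0.932532 + (0.52/2)·(-3.008437 + (-6.058991)) = -3.290063
w(2.04) ≈ -3.2901

-3.2901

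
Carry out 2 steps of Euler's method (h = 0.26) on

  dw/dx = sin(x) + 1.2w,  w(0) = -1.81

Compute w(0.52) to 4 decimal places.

Euler: w_{n+1} = w_n + h·f(x_n, w_n).
x=0.000000, w=-1.810000: f=-2.172000 → w ← -1.810000 + 0.26·(-2.172000) = -2.374720
x=0.260000, w=-2.374720: f=-2.592583 → w ← -2.374720 + 0.26·(-2.592583) = -3.048792
w(0.52) ≈ -3.0488

-3.0488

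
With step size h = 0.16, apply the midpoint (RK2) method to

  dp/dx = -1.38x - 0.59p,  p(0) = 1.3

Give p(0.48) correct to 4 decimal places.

0.8335

Midpoint: k1 = f(x_n, p_n); k2 = f(x_n + h/2, p_n + (h/2)·k1); p_{n+1} = p_n + h·k2.
x=0.000000, p=1.300000:
  k1 = f(0.000000, 1.300000) = -0.767000
  k2 = f(0.080000, 1.238640) = -0.841198
  p ← 1.300000 + 0.16·(-0.841198) = 1.165408
x=0.160000, p=1.165408:
  k1 = f(0.160000, 1.165408) = -0.908391
  k2 = f(0.240000, 1.092737) = -0.975915
  p ← 1.165408 + 0.16·(-0.975915) = 1.009262
x=0.320000, p=1.009262:
  k1 = f(0.320000, 1.009262) = -1.037065
  k2 = f(0.400000, 0.926297) = -1.098515
  p ← 1.009262 + 0.16·(-1.098515) = 0.833500
p(0.48) ≈ 0.8335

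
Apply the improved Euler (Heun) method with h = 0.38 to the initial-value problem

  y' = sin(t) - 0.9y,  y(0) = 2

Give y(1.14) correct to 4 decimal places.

1.1576

Heun: k1 = f(t_n, y_n); k2 = f(t_n + h, y_n + h·k1); y_{n+1} = y_n + (h/2)·(k1 + k2).
t=0.000000, y=2.000000:
  k1 = f(0.000000, 2.000000) = -1.800000
  k2 = f(0.380000, 1.316000) = -0.813480
  y ← 2.000000 + (0.38/2)·(-1.800000 + (-0.813480)) = 1.503439
t=0.380000, y=1.503439:
  k1 = f(0.380000, 1.503439) = -0.982175
  k2 = f(0.760000, 1.130213) = -0.328270
  y ← 1.503439 + (0.38/2)·(-0.982175 + (-0.328270)) = 1.254454
t=0.760000, y=1.254454:
  k1 = f(0.760000, 1.254454) = -0.440088
  k2 = f(1.140000, 1.087221) = -0.069866
  y ← 1.254454 + (0.38/2)·(-0.440088 + (-0.069866)) = 1.157563
y(1.14) ≈ 1.1576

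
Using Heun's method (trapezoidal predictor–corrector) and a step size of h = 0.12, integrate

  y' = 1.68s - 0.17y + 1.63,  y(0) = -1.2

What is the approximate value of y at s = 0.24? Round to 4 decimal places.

-0.7208

Heun: k1 = f(s_n, y_n); k2 = f(s_n + h, y_n + h·k1); y_{n+1} = y_n + (h/2)·(k1 + k2).
s=0.000000, y=-1.200000:
  k1 = f(0.000000, -1.200000) = 1.834000
  k2 = f(0.120000, -0.979920) = 1.998186
  y ← -1.200000 + (0.12/2)·(1.834000 + 1.998186) = -0.970069
s=0.120000, y=-0.970069:
  k1 = f(0.120000, -0.970069) = 1.996512
  k2 = f(0.240000, -0.730487) = 2.157383
  y ← -0.970069 + (0.12/2)·(1.996512 + 2.157383) = -0.720835
y(0.24) ≈ -0.7208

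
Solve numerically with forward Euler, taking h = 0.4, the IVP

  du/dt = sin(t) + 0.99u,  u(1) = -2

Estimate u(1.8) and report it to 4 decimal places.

Euler: u_{n+1} = u_n + h·f(t_n, u_n).
t=1.000000, u=-2.000000: f=-1.138529 → u ← -2.000000 + 0.4·(-1.138529) = -2.455412
t=1.400000, u=-2.455412: f=-1.445408 → u ← -2.455412 + 0.4·(-1.445408) = -3.033575
u(1.8) ≈ -3.0336

-3.0336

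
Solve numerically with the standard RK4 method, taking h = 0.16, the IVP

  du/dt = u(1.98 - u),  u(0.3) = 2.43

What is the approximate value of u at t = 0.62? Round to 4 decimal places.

2.1958

RK4: k1 = f(t_n, u_n); k2 = f(t_n + h/2, u_n + (h/2)·k1); k3 = f(t_n + h/2, u_n + (h/2)·k2); k4 = f(t_n + h, u_n + h·k3); u_{n+1} = u_n + (h/6)·(k1 + 2k2 + 2k3 + k4).
t=0.300000, u=2.430000:
  k1 = f(0.300000, 2.430000) = -1.093500
  k2 = f(0.380000, 2.342520) = -0.849210
  k3 = f(0.380000, 2.362063) = -0.902457
  k4 = f(0.460000, 2.285607) = -0.698497
  u ← 2.430000 + (0.16/6)·(k1 + 2k2 + 2k3 + k4) = 2.288791
t=0.460000, u=2.288791:
  k1 = f(0.460000, 2.288791) = -0.706758
  k2 = f(0.540000, 2.232250) = -0.563086
  k3 = f(0.540000, 2.243744) = -0.591775
  k4 = f(0.620000, 2.194107) = -0.469774
  u ← 2.288791 + (0.16/6)·(k1 + 2k2 + 2k3 + k4) = 2.195824
u(0.62) ≈ 2.1958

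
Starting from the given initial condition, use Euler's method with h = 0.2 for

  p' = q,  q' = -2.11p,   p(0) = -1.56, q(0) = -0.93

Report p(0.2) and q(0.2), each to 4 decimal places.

Euler on (p,q): p_{n+1} = p_n + h·p', q_{n+1} = q_n + h·q'.
0.000000: (-1.560000, -0.930000); f=(-0.930000, 3.291600) → (-1.746000, -0.271680)
(p(0.2), q(0.2)) ≈ (-1.7460, -0.2717)

-1.7460, -0.2717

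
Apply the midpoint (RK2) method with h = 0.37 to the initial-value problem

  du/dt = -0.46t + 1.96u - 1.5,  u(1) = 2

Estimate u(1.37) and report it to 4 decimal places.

2.9567

Midpoint: k1 = f(t_n, u_n); k2 = f(t_n + h/2, u_n + (h/2)·k1); u_{n+1} = u_n + h·k2.
t=1.000000, u=2.000000:
  k1 = f(1.000000, 2.000000) = 1.960000
  k2 = f(1.185000, 2.362600) = 2.585596
  u ← 2.000000 + 0.37·2.585596 = 2.956671
u(1.37) ≈ 2.9567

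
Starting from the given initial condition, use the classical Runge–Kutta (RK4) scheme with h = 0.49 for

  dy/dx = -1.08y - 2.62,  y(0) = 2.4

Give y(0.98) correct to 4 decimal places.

RK4: k1 = f(x_n, y_n); k2 = f(x_n + h/2, y_n + (h/2)·k1); k3 = f(x_n + h/2, y_n + (h/2)·k2); k4 = f(x_n + h, y_n + h·k3); y_{n+1} = y_n + (h/6)·(k1 + 2k2 + 2k3 + k4).
x=0.000000, y=2.400000:
  k1 = f(0.000000, 2.400000) = -5.212000
  k2 = f(0.245000, 1.123060) = -3.832905
  k3 = f(0.245000, 1.460938) = -4.197813
  k4 = f(0.490000, 0.343071) = -2.990517
  y ← 2.400000 + (0.49/6)·(k1 + 2k2 + 2k3 + k4) = 0.418444
x=0.490000, y=0.418444:
  k1 = f(0.490000, 0.418444) = -3.071919
  k2 = f(0.735000, -0.334176) = -2.259089
  k3 = f(0.735000, -0.135033) = -2.474164
  k4 = f(0.980000, -0.793897) = -1.762592
  y ← 0.418444 + (0.49/6)·(k1 + 2k2 + 2k3 + k4) = -0.749473
y(0.98) ≈ -0.7495

-0.7495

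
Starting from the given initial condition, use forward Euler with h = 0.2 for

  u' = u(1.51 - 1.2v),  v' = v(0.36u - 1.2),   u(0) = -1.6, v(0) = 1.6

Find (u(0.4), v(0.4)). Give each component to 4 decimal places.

-1.5487, 0.6750

Euler on (u,v): u_{n+1} = u_n + h·u', v_{n+1} = v_n + h·v'.
0.000000: (-1.600000, 1.600000); f=(0.656000, -2.841600) → (-1.468800, 1.031680)
0.200000: (-1.468800, 1.031680); f=(-0.399490, -1.783535) → (-1.548698, 0.674973)
(u(0.4), v(0.4)) ≈ (-1.5487, 0.6750)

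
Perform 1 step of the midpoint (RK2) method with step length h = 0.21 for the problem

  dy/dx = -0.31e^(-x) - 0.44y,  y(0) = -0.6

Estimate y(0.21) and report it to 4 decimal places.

-0.6027

Midpoint: k1 = f(x_n, y_n); k2 = f(x_n + h/2, y_n + (h/2)·k1); y_{n+1} = y_n + h·k2.
x=0.000000, y=-0.600000:
  k1 = f(0.000000, -0.600000) = -0.046000
  k2 = f(0.105000, -0.604830) = -0.012975
  y ← -0.600000 + 0.21·(-0.012975) = -0.602725
y(0.21) ≈ -0.6027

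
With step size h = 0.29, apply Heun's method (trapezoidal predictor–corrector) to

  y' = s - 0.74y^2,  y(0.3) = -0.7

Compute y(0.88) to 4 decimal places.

Heun: k1 = f(s_n, y_n); k2 = f(s_n + h, y_n + h·k1); y_{n+1} = y_n + (h/2)·(k1 + k2).
s=0.300000, y=-0.700000:
  k1 = f(0.300000, -0.700000) = -0.062600
  k2 = f(0.590000, -0.718154) = 0.208349
  y ← -0.700000 + (0.29/2)·(-0.062600 + 0.208349) = -0.678866
s=0.590000, y=-0.678866:
  k1 = f(0.590000, -0.678866) = 0.248964
  k2 = f(0.880000, -0.606667) = 0.607647
  y ← -0.678866 + (0.29/2)·(0.248964 + 0.607647) = -0.554658
y(0.88) ≈ -0.5547

-0.5547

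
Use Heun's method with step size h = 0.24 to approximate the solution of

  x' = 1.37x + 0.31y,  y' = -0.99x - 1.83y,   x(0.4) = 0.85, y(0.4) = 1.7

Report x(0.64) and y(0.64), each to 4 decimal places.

Heun on (x,y): k1 = f(s_n, state_n); k2 = f(s_n + h, state_n + h·k1); state_{n+1} = state_n + (h/2)·(k1 + k2).
0.400000: (0.850000, 1.700000)
  k1 = (1.691500, -3.952500)
  predictor → (1.255960, 0.751400)
  k2 = (1.953599, -2.618462)
  → (1.287412, 0.911485)
(x(0.64), y(0.64)) ≈ (1.2874, 0.9115)

1.2874, 0.9115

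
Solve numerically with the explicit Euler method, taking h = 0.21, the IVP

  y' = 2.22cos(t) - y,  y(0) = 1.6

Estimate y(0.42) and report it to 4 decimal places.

Euler: y_{n+1} = y_n + h·f(t_n, y_n).
t=0.000000, y=1.600000: f=0.620000 → y ← 1.600000 + 0.21·0.620000 = 1.730200
t=0.210000, y=1.730200: f=0.441029 → y ← 1.730200 + 0.21·0.441029 = 1.822816
y(0.42) ≈ 1.8228

1.8228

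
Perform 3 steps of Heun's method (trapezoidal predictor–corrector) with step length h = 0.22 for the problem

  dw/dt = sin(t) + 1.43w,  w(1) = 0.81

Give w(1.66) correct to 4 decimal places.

Heun: k1 = f(t_n, w_n); k2 = f(t_n + h, w_n + h·k1); w_{n+1} = w_n + (h/2)·(k1 + k2).
t=1.000000, w=0.810000:
  k1 = f(1.000000, 0.810000) = 1.999771
  k2 = f(1.220000, 1.249950) = 2.726527
  w ← 0.810000 + (0.22/2)·(1.999771 + 2.726527) = 1.329893
t=1.220000, w=1.329893:
  k1 = f(1.220000, 1.329893) = 2.840846
  k2 = f(1.440000, 1.954879) = 3.786935
  w ← 1.329893 + (0.22/2)·(2.840846 + 3.786935) = 2.058949
t=1.440000, w=2.058949:
  k1 = f(1.440000, 2.058949) = 3.935755
  k2 = f(1.660000, 2.924815) = 5.178509
  w ← 2.058949 + (0.22/2)·(3.935755 + 5.178509) = 3.061518
w(1.66) ≈ 3.0615

3.0615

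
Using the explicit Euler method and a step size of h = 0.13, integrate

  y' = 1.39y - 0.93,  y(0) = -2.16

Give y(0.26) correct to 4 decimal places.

Euler: y_{n+1} = y_n + h·f(x_n, y_n).
x=0.000000, y=-2.160000: f=-3.932400 → y ← -2.160000 + 0.13·(-3.932400) = -2.671212
x=0.130000, y=-2.671212: f=-4.642985 → y ← -2.671212 + 0.13·(-4.642985) = -3.274800
y(0.26) ≈ -3.2748

-3.2748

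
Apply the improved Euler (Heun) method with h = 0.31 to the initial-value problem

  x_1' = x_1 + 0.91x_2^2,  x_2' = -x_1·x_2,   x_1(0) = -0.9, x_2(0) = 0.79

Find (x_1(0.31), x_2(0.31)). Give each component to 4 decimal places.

Heun on (x_1,x_2): k1 = f(t_n, state_n); k2 = f(t_n + h, state_n + h·k1); state_{n+1} = state_n + (h/2)·(k1 + k2).
0.000000: (-0.900000, 0.790000)
  k1 = (-0.332069, 0.711000)
  predictor → (-1.002941, 1.010410)
  k2 = (-0.073897, 1.013382)
  → (-0.962925, 1.057279)
(x_1(0.31), x_2(0.31)) ≈ (-0.9629, 1.0573)

-0.9629, 1.0573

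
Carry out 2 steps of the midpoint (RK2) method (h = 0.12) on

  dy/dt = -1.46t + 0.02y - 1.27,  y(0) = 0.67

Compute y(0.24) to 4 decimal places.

0.3256

Midpoint: k1 = f(t_n, y_n); k2 = f(t_n + h/2, y_n + (h/2)·k1); y_{n+1} = y_n + h·k2.
t=0.000000, y=0.670000:
  k1 = f(0.000000, 0.670000) = -1.256600
  k2 = f(0.060000, 0.594604) = -1.345708
  y ← 0.670000 + 0.12·(-1.345708) = 0.508515
t=0.120000, y=0.508515:
  k1 = f(0.120000, 0.508515) = -1.435030
  k2 = f(0.180000, 0.422413) = -1.524352
  y ← 0.508515 + 0.12·(-1.524352) = 0.325593
y(0.24) ≈ 0.3256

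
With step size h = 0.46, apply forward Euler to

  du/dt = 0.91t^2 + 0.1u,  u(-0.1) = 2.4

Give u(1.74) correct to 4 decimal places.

Euler: u_{n+1} = u_n + h·f(t_n, u_n).
t=-0.100000, u=2.400000: f=0.249100 → u ← 2.400000 + 0.46·0.249100 = 2.514586
t=0.360000, u=2.514586: f=0.369395 → u ← 2.514586 + 0.46·0.369395 = 2.684508
t=0.820000, u=2.684508: f=0.880335 → u ← 2.684508 + 0.46·0.880335 = 3.089462
t=1.280000, u=3.089462: f=1.799890 → u ← 3.089462 + 0.46·1.799890 = 3.917411
u(1.74) ≈ 3.9174

3.9174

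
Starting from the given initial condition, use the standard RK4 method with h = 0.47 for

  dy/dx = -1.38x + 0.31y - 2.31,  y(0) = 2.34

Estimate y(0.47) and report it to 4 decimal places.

1.3782

RK4: k1 = f(x_n, y_n); k2 = f(x_n + h/2, y_n + (h/2)·k1); k3 = f(x_n + h/2, y_n + (h/2)·k2); k4 = f(x_n + h, y_n + h·k3); y_{n+1} = y_n + (h/6)·(k1 + 2k2 + 2k3 + k4).
x=0.000000, y=2.340000:
  k1 = f(0.000000, 2.340000) = -1.584600
  k2 = f(0.235000, 1.967619) = -2.024338
  k3 = f(0.235000, 1.864281) = -2.056373
  k4 = f(0.470000, 1.373505) = -2.532814
  y ← 2.340000 + (0.47/6)·(k1 + 2k2 + 2k3 + k4) = 1.378158
y(0.47) ≈ 1.3782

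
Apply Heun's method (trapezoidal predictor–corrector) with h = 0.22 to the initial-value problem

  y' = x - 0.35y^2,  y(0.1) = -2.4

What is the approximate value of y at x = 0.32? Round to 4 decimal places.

-2.8821

Heun: k1 = f(x_n, y_n); k2 = f(x_n + h, y_n + h·k1); y_{n+1} = y_n + (h/2)·(k1 + k2).
x=0.100000, y=-2.400000:
  k1 = f(0.100000, -2.400000) = -1.916000
  k2 = f(0.320000, -2.821520) = -2.466341
  y ← -2.400000 + (0.22/2)·(-1.916000 + (-2.466341)) = -2.882058
y(0.32) ≈ -2.8821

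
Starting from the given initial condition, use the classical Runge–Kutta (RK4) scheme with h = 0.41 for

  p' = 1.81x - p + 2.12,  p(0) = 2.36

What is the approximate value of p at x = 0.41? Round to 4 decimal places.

2.4128

RK4: k1 = f(x_n, p_n); k2 = f(x_n + h/2, p_n + (h/2)·k1); k3 = f(x_n + h/2, p_n + (h/2)·k2); k4 = f(x_n + h, p_n + h·k3); p_{n+1} = p_n + (h/6)·(k1 + 2k2 + 2k3 + k4).
x=0.000000, p=2.360000:
  k1 = f(0.000000, 2.360000) = -0.240000
  k2 = f(0.205000, 2.310800) = 0.180250
  k3 = f(0.205000, 2.396951) = 0.094099
  k4 = f(0.410000, 2.398580) = 0.463520
  p ← 2.360000 + (0.41/6)·(k1 + 2k2 + 2k3 + k4) = 2.412768
p(0.41) ≈ 2.4128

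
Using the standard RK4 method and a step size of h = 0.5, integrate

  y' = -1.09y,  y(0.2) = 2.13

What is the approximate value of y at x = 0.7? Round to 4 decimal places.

RK4: k1 = f(x_n, y_n); k2 = f(x_n + h/2, y_n + (h/2)·k1); k3 = f(x_n + h/2, y_n + (h/2)·k2); k4 = f(x_n + h, y_n + h·k3); y_{n+1} = y_n + (h/6)·(k1 + 2k2 + 2k3 + k4).
x=0.200000, y=2.130000:
  k1 = f(0.200000, 2.130000) = -2.321700
  k2 = f(0.450000, 1.549575) = -1.689037
  k3 = f(0.450000, 1.707741) = -1.861437
  k4 = f(0.700000, 1.199281) = -1.307217
  y ← 2.130000 + (0.5/6)·(k1 + 2k2 + 2k3 + k4) = 1.235845
y(0.7) ≈ 1.2358

1.2358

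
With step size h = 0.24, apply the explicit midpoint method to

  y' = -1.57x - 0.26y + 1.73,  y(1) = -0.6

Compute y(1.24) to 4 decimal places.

Midpoint: k1 = f(x_n, y_n); k2 = f(x_n + h/2, y_n + (h/2)·k1); y_{n+1} = y_n + h·k2.
x=1.000000, y=-0.600000:
  k1 = f(1.000000, -0.600000) = 0.316000
  k2 = f(1.120000, -0.562080) = 0.117741
  y ← -0.600000 + 0.24·0.117741 = -0.571742
y(1.24) ≈ -0.5717

-0.5717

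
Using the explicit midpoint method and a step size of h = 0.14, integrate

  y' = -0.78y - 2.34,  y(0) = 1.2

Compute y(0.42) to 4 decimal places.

Midpoint: k1 = f(t_n, y_n); k2 = f(t_n + h/2, y_n + (h/2)·k1); y_{n+1} = y_n + h·k2.
t=0.000000, y=1.200000:
  k1 = f(0.000000, 1.200000) = -3.276000
  k2 = f(0.070000, 0.970680) = -3.097130
  y ← 1.200000 + 0.14·(-3.097130) = 0.766402
t=0.140000, y=0.766402:
  k1 = f(0.140000, 0.766402) = -2.937793
  k2 = f(0.210000, 0.560756) = -2.777390
  y ← 0.766402 + 0.14·(-2.777390) = 0.377567
t=0.280000, y=0.377567:
  k1 = f(0.280000, 0.377567) = -2.634502
  k2 = f(0.350000, 0.193152) = -2.490659
  y ← 0.377567 + 0.14·(-2.490659) = 0.028875
y(0.42) ≈ 0.0289

0.0289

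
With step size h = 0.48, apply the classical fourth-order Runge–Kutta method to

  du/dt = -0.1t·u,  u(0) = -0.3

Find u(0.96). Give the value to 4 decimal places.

RK4: k1 = f(t_n, u_n); k2 = f(t_n + h/2, u_n + (h/2)·k1); k3 = f(t_n + h/2, u_n + (h/2)·k2); k4 = f(t_n + h, u_n + h·k3); u_{n+1} = u_n + (h/6)·(k1 + 2k2 + 2k3 + k4).
t=0.000000, u=-0.300000:
  k1 = f(0.000000, -0.300000) = 0.000000
  k2 = f(0.240000, -0.300000) = 0.007200
  k3 = f(0.240000, -0.298272) = 0.007159
  k4 = f(0.480000, -0.296564) = 0.014235
  u ← -0.300000 + (0.48/6)·(k1 + 2k2 + 2k3 + k4) = -0.296564
t=0.480000, u=-0.296564:
  k1 = f(0.480000, -0.296564) = 0.014235
  k2 = f(0.720000, -0.293147) = 0.021107
  k3 = f(0.720000, -0.291498) = 0.020988
  k4 = f(0.960000, -0.286490) = 0.027503
  u ← -0.296564 + (0.48/6)·(k1 + 2k2 + 2k3 + k4) = -0.286490
u(0.96) ≈ -0.2865

-0.2865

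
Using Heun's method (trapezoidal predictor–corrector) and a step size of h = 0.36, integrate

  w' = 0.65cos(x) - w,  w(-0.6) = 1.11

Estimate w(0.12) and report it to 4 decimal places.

0.8639

Heun: k1 = f(x_n, w_n); k2 = f(x_n + h, w_n + h·k1); w_{n+1} = w_n + (h/2)·(k1 + k2).
x=-0.600000, w=1.110000:
  k1 = f(-0.600000, 1.110000) = -0.573532
  k2 = f(-0.240000, 0.903529) = -0.272159
  w ← 1.110000 + (0.36/2)·(-0.573532 + (-0.272159)) = 0.957776
x=-0.240000, w=0.957776:
  k1 = f(-0.240000, 0.957776) = -0.326406
  k2 = f(0.120000, 0.840270) = -0.194944
  w ← 0.957776 + (0.36/2)·(-0.326406 + (-0.194944)) = 0.863933
w(0.12) ≈ 0.8639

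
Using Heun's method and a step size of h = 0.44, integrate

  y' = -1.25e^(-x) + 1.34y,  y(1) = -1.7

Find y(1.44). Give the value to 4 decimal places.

Heun: k1 = f(x_n, y_n); k2 = f(x_n + h, y_n + h·k1); y_{n+1} = y_n + (h/2)·(k1 + k2).
x=1.000000, y=-1.700000:
  k1 = f(1.000000, -1.700000) = -2.737849
  k2 = f(1.440000, -2.904654) = -4.188396
  y ← -1.700000 + (0.44/2)·(-2.737849 + (-4.188396)) = -3.223774
y(1.44) ≈ -3.2238

-3.2238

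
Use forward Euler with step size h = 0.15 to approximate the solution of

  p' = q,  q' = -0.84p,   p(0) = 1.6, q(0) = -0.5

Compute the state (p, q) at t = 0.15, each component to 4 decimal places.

1.5250, -0.7016

Euler on (p,q): p_{n+1} = p_n + h·p', q_{n+1} = q_n + h·q'.
0.000000: (1.600000, -0.500000); f=(-0.500000, -1.344000) → (1.525000, -0.701600)
(p(0.15), q(0.15)) ≈ (1.5250, -0.7016)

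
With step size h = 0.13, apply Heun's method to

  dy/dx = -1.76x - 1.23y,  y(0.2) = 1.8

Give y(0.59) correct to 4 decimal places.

Heun: k1 = f(x_n, y_n); k2 = f(x_n + h, y_n + h·k1); y_{n+1} = y_n + (h/2)·(k1 + k2).
x=0.200000, y=1.800000:
  k1 = f(0.200000, 1.800000) = -2.566000
  k2 = f(0.330000, 1.466420) = -2.384497
  y ← 1.800000 + (0.13/2)·(-2.566000 + (-2.384497)) = 1.478218
x=0.330000, y=1.478218:
  k1 = f(0.330000, 1.478218) = -2.399008
  k2 = f(0.460000, 1.166347) = -2.244206
  y ← 1.478218 + (0.13/2)·(-2.399008 + (-2.244206)) = 1.176409
x=0.460000, y=1.176409:
  k1 = f(0.460000, 1.176409) = -2.256583
  k2 = f(0.590000, 0.883053) = -2.124555
  y ← 1.176409 + (0.13/2)·(-2.256583 + (-2.124555)) = 0.891635
y(0.59) ≈ 0.8916

0.8916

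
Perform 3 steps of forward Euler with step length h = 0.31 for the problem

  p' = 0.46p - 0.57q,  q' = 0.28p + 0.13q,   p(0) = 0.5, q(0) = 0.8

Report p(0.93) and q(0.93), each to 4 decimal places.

0.2170, 1.0157

Euler on (p,q): p_{n+1} = p_n + h·p', q_{n+1} = q_n + h·q'.
0.000000: (0.500000, 0.800000); f=(-0.226000, 0.244000) → (0.429940, 0.875640)
0.310000: (0.429940, 0.875640); f=(-0.301342, 0.234216) → (0.336524, 0.948247)
0.620000: (0.336524, 0.948247); f=(-0.385700, 0.217499) → (0.216957, 1.015672)
(p(0.93), q(0.93)) ≈ (0.2170, 1.0157)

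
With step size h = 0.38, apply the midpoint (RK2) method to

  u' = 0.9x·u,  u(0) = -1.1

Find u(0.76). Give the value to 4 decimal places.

Midpoint: k1 = f(x_n, u_n); k2 = f(x_n + h/2, u_n + (h/2)·k1); u_{n+1} = u_n + h·k2.
x=0.000000, u=-1.100000:
  k1 = f(0.000000, -1.100000) = 0.000000
  k2 = f(0.190000, -1.100000) = -0.188100
  u ← -1.100000 + 0.38·(-0.188100) = -1.171478
x=0.380000, u=-1.171478:
  k1 = f(0.380000, -1.171478) = -0.400645
  k2 = f(0.570000, -1.247601) = -0.640019
  u ← -1.171478 + 0.38·(-0.640019) = -1.414685
u(0.76) ≈ -1.4147

-1.4147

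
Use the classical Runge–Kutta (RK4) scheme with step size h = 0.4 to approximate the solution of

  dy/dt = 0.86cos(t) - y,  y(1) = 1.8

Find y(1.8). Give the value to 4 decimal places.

0.8629

RK4: k1 = f(t_n, y_n); k2 = f(t_n + h/2, y_n + (h/2)·k1); k3 = f(t_n + h/2, y_n + (h/2)·k2); k4 = f(t_n + h, y_n + h·k3); y_{n+1} = y_n + (h/6)·(k1 + 2k2 + 2k3 + k4).
t=1.000000, y=1.800000:
  k1 = f(1.000000, 1.800000) = -1.335340
  k2 = f(1.200000, 1.532932) = -1.221304
  k3 = f(1.200000, 1.555739) = -1.244111
  k4 = f(1.400000, 1.302355) = -1.156184
  y ← 1.800000 + (0.4/6)·(k1 + 2k2 + 2k3 + k4) = 1.305176
t=1.400000, y=1.305176:
  k1 = f(1.400000, 1.305176) = -1.159005
  k2 = f(1.600000, 1.073375) = -1.098487
  k3 = f(1.600000, 1.085479) = -1.110591
  k4 = f(1.800000, 0.860940) = -1.056334
  y ← 1.305176 + (0.4/6)·(k1 + 2k2 + 2k3 + k4) = 0.862943
y(1.8) ≈ 0.8629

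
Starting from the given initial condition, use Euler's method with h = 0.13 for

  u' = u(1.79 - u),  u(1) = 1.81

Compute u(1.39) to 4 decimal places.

Euler: u_{n+1} = u_n + h·f(s_n, u_n).
s=1.000000, u=1.810000: f=-0.036200 → u ← 1.810000 + 0.13·(-0.036200) = 1.805294
s=1.130000, u=1.805294: f=-0.027610 → u ← 1.805294 + 0.13·(-0.027610) = 1.801705
s=1.260000, u=1.801705: f=-0.021088 → u ← 1.801705 + 0.13·(-0.021088) = 1.798963
u(1.39) ≈ 1.7990

1.7990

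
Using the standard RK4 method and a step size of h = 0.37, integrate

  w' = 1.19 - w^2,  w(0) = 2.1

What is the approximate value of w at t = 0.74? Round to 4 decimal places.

1.2408

RK4: k1 = f(t_n, w_n); k2 = f(t_n + h/2, w_n + (h/2)·k1); k3 = f(t_n + h/2, w_n + (h/2)·k2); k4 = f(t_n + h, w_n + h·k3); w_{n+1} = w_n + (h/6)·(k1 + 2k2 + 2k3 + k4).
t=0.000000, w=2.100000:
  k1 = f(0.000000, 2.100000) = -3.220000
  k2 = f(0.185000, 1.504300) = -1.072918
  k3 = f(0.185000, 1.901510) = -2.425741
  k4 = f(0.370000, 1.202476) = -0.255948
  w ← 2.100000 + (0.37/6)·(k1 + 2k2 + 2k3 + k4) = 1.454149
t=0.370000, w=1.454149:
  k1 = f(0.370000, 1.454149) = -0.924548
  k2 = f(0.555000, 1.283107) = -0.456364
  k3 = f(0.555000, 1.369721) = -0.686136
  k4 = f(0.740000, 1.200278) = -0.250668
  w ← 1.454149 + (0.37/6)·(k1 + 2k2 + 2k3 + k4) = 1.240769
w(0.74) ≈ 1.2408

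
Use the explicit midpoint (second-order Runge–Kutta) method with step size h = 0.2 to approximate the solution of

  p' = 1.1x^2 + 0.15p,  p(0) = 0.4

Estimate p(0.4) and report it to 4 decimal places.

Midpoint: k1 = f(x_n, p_n); k2 = f(x_n + h/2, p_n + (h/2)·k1); p_{n+1} = p_n + h·k2.
x=0.000000, p=0.400000:
  k1 = f(0.000000, 0.400000) = 0.060000
  k2 = f(0.100000, 0.406000) = 0.071900
  p ← 0.400000 + 0.2·0.071900 = 0.414380
x=0.200000, p=0.414380:
  k1 = f(0.200000, 0.414380) = 0.106157
  k2 = f(0.300000, 0.424996) = 0.162749
  p ← 0.414380 + 0.2·0.162749 = 0.446930
p(0.4) ≈ 0.4469

0.4469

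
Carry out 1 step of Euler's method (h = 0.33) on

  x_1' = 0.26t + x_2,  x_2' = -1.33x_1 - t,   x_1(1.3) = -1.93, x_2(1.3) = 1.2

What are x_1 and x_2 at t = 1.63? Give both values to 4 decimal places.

Euler on (x_1,x_2): x_1_{n+1} = x_1_n + h·x_1', x_2_{n+1} = x_2_n + h·x_2'.
1.300000: (-1.930000, 1.200000); f=(1.538000, 1.266900) → (-1.422460, 1.618077)
(x_1(1.63), x_2(1.63)) ≈ (-1.4225, 1.6181)

-1.4225, 1.6181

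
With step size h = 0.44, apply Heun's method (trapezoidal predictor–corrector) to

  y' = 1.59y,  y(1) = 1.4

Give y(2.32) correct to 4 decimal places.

Heun: k1 = f(s_n, y_n); k2 = f(s_n + h, y_n + h·k1); y_{n+1} = y_n + (h/2)·(k1 + k2).
s=1.000000, y=1.400000:
  k1 = f(1.000000, 1.400000) = 2.226000
  k2 = f(1.440000, 2.379440) = 3.783310
  y ← 1.400000 + (0.44/2)·(2.226000 + 3.783310) = 2.722048
s=1.440000, y=2.722048:
  k1 = f(1.440000, 2.722048) = 4.328056
  k2 = f(1.880000, 4.626393) = 7.355965
  y ← 2.722048 + (0.44/2)·(4.328056 + 7.355965) = 5.292533
s=1.880000, y=5.292533:
  k1 = f(1.880000, 5.292533) = 8.415127
  k2 = f(2.320000, 8.995189) = 14.302350
  y ← 5.292533 + (0.44/2)·(8.415127 + 14.302350) = 10.290378
y(2.32) ≈ 10.2904

10.2904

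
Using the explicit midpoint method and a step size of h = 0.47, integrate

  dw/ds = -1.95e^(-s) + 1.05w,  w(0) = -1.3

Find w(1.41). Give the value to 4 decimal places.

Midpoint: k1 = f(s_n, w_n); k2 = f(s_n + h/2, w_n + (h/2)·k1); w_{n+1} = w_n + h·k2.
s=0.000000, w=-1.300000:
  k1 = f(0.000000, -1.300000) = -3.315000
  k2 = f(0.235000, -2.079025) = -3.724589
  w ← -1.300000 + 0.47·(-3.724589) = -3.050557
s=0.470000, w=-3.050557:
  k1 = f(0.470000, -3.050557) = -4.421839
  k2 = f(0.705000, -4.089689) = -5.257685
  w ← -3.050557 + 0.47·(-5.257685) = -5.521669
s=0.940000, w=-5.521669:
  k1 = f(0.940000, -5.521669) = -6.559477
  k2 = f(1.175000, -7.063146) = -8.018501
  w ← -5.521669 + 0.47·(-8.018501) = -9.290364
w(1.41) ≈ -9.2904

-9.2904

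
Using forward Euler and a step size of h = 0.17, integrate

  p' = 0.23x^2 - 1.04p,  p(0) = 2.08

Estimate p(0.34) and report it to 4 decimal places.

Euler: p_{n+1} = p_n + h·f(x_n, p_n).
x=0.000000, p=2.080000: f=-2.163200 → p ← 2.080000 + 0.17·(-2.163200) = 1.712256
x=0.170000, p=1.712256: f=-1.774099 → p ← 1.712256 + 0.17·(-1.774099) = 1.410659
p(0.34) ≈ 1.4107

1.4107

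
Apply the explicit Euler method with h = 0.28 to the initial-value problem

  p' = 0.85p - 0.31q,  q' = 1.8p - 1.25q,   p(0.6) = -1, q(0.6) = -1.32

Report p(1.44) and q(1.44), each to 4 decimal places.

Euler on (p,q): p_{n+1} = p_n + h·p', q_{n+1} = q_n + h·q'.
0.600000: (-1.000000, -1.320000); f=(-0.440800, -0.150000) → (-1.123424, -1.362000)
0.880000: (-1.123424, -1.362000); f=(-0.532690, -0.319663) → (-1.272577, -1.451506)
1.160000: (-1.272577, -1.451506); f=(-0.631724, -0.476257) → (-1.449460, -1.584858)
(p(1.44), q(1.44)) ≈ (-1.4495, -1.5849)

-1.4495, -1.5849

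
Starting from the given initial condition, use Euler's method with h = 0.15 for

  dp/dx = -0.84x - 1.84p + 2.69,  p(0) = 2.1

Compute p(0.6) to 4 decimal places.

1.5433

Euler: p_{n+1} = p_n + h·f(x_n, p_n).
x=0.000000, p=2.100000: f=-1.174000 → p ← 2.100000 + 0.15·(-1.174000) = 1.923900
x=0.150000, p=1.923900: f=-0.975976 → p ← 1.923900 + 0.15·(-0.975976) = 1.777504
x=0.300000, p=1.777504: f=-0.832607 → p ← 1.777504 + 0.15·(-0.832607) = 1.652613
x=0.450000, p=1.652613: f=-0.728807 → p ← 1.652613 + 0.15·(-0.728807) = 1.543292
p(0.6) ≈ 1.5433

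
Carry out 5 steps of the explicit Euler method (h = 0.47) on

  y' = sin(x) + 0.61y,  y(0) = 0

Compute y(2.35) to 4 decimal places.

Euler: y_{n+1} = y_n + h·f(x_n, y_n).
x=0.000000, y=0.000000: f=0.000000 → y ← 0.000000 + 0.47·0.000000 = 0.000000
x=0.470000, y=0.000000: f=0.452886 → y ← 0.000000 + 0.47·0.452886 = 0.212857
x=0.940000, y=0.212857: f=0.937401 → y ← 0.212857 + 0.47·0.937401 = 0.653435
x=1.410000, y=0.653435: f=1.385695 → y ← 0.653435 + 0.47·1.385695 = 1.304712
x=1.880000, y=1.304712: f=1.748450 → y ← 1.304712 + 0.47·1.748450 = 2.126483
y(2.35) ≈ 2.1265

2.1265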